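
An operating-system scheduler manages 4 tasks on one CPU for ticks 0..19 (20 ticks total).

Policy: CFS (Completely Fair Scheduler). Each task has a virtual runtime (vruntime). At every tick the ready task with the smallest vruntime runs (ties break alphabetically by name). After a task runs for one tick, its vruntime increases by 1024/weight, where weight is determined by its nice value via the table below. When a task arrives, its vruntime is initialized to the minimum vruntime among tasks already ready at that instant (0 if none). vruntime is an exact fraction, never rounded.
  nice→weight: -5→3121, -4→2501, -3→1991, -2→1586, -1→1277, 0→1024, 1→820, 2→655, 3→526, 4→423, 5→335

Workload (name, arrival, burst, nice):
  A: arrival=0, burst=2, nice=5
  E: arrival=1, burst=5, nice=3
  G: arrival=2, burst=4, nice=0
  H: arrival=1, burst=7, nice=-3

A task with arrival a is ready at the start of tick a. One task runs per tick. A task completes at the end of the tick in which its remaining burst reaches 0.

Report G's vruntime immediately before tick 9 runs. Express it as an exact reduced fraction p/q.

vruntime(G, start of tick 9) = 1694/335

t=0: vr[A=0] → run A
t=1: vr[A=1024/335 E=1024/335 H=1024/335] → run A
t=2: vr[E=1024/335 G=1024/335 H=1024/335] → run E
t=3: vr[E=440832/88105 G=1024/335 H=1024/335] → run G
t=4: vr[E=440832/88105 G=1359/335 H=1024/335] → run H
t=5: vr[E=440832/88105 G=1359/335 H=2381824/666985] → run H
t=6: vr[E=440832/88105 G=1359/335 H=2724864/666985] → run G
t=7: vr[E=440832/88105 G=1694/335 H=2724864/666985] → run H
t=8: vr[E=440832/88105 G=1694/335 H=3067904/666985] → run H
t=9: vr[E=440832/88105 G=1694/335 H=3410944/666985] → run E
t=10: vr[E=612352/88105 G=1694/335 H=3410944/666985] → run G
t=11: vr[E=612352/88105 G=2029/335 H=3410944/666985] → run H
t=12: vr[E=612352/88105 G=2029/335 H=3753984/666985] → run H
t=13: vr[E=612352/88105 G=2029/335 H=4097024/666985] → run G
t=14: vr[E=612352/88105 H=4097024/666985] → run H
t=15: vr[E=612352/88105] → run E
t=16: vr[E=783872/88105] → run E
t=17: vr[E=955392/88105] → run E
t=18: (idle)
t=19: (idle)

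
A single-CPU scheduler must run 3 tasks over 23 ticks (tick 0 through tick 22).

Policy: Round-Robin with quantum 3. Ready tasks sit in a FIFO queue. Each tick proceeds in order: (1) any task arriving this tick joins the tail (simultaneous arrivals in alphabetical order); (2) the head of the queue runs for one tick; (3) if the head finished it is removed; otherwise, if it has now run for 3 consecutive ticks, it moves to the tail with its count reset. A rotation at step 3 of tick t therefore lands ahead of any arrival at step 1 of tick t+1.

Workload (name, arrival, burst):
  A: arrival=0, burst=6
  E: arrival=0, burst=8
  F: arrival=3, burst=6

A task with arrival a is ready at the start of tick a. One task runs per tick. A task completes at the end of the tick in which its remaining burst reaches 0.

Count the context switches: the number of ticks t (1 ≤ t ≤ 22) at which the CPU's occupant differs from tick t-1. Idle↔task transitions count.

t=0: queue=[A,E] q_used=0 → run A
t=1: queue=[A,E] q_used=1 → run A
t=2: queue=[A,E] q_used=2 → run A
t=3: queue=[E,A,F] q_used=0 → run E
t=4: queue=[E,A,F] q_used=1 → run E
t=5: queue=[E,A,F] q_used=2 → run E
t=6: queue=[A,F,E] q_used=0 → run A
t=7: queue=[A,F,E] q_used=1 → run A
t=8: queue=[A,F,E] q_used=2 → run A
t=9: queue=[F,E] q_used=0 → run F
t=10: queue=[F,E] q_used=1 → run F
t=11: queue=[F,E] q_used=2 → run F
t=12: queue=[E,F] q_used=0 → run E
t=13: queue=[E,F] q_used=1 → run E
t=14: queue=[E,F] q_used=2 → run E
t=15: queue=[F,E] q_used=0 → run F
t=16: queue=[F,E] q_used=1 → run F
t=17: queue=[F,E] q_used=2 → run F
t=18: queue=[E] q_used=0 → run E
t=19: queue=[E] q_used=1 → run E
t=20: (idle)
t=21: (idle)
t=22: (idle)

context switches = 7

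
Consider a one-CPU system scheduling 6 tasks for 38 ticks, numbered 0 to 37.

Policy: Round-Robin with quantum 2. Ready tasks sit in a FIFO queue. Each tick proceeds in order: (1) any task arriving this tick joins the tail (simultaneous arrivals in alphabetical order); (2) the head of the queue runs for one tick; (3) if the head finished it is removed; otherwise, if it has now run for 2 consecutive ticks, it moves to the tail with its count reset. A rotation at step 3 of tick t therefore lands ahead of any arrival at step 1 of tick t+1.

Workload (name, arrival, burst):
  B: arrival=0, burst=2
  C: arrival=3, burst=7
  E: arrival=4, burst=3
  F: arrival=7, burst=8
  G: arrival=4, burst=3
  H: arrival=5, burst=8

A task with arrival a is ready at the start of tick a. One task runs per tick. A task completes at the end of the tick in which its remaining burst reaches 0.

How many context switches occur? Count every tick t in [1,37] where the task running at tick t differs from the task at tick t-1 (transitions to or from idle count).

t=0: queue=[B] q_used=0 → run B
t=1: queue=[B] q_used=1 → run B
t=2: (idle)
t=3: queue=[C] q_used=0 → run C
t=4: queue=[C,E,G] q_used=1 → run C
t=5: queue=[E,G,C,H] q_used=0 → run E
t=6: queue=[E,G,C,H] q_used=1 → run E
t=7: queue=[G,C,H,E,F] q_used=0 → run G
t=8: queue=[G,C,H,E,F] q_used=1 → run G
t=9: queue=[C,H,E,F,G] q_used=0 → run C
t=10: queue=[C,H,E,F,G] q_used=1 → run C
t=11: queue=[H,E,F,G,C] q_used=0 → run H
t=12: queue=[H,E,F,G,C] q_used=1 → run H
t=13: queue=[E,F,G,C,H] q_used=0 → run E
t=14: queue=[F,G,C,H] q_used=0 → run F
t=15: queue=[F,G,C,H] q_used=1 → run F
t=16: queue=[G,C,H,F] q_used=0 → run G
t=17: queue=[C,H,F] q_used=0 → run C
t=18: queue=[C,H,F] q_used=1 → run C
t=19: queue=[H,F,C] q_used=0 → run H
t=20: queue=[H,F,C] q_used=1 → run H
t=21: queue=[F,C,H] q_used=0 → run F
t=22: queue=[F,C,H] q_used=1 → run F
t=23: queue=[C,H,F] q_used=0 → run C
t=24: queue=[H,F] q_used=0 → run H
t=25: queue=[H,F] q_used=1 → run H
t=26: queue=[F,H] q_used=0 → run F
t=27: queue=[F,H] q_used=1 → run F
t=28: queue=[H,F] q_used=0 → run H
t=29: queue=[H,F] q_used=1 → run H
t=30: queue=[F] q_used=0 → run F
t=31: queue=[F] q_used=1 → run F
t=32: (idle)
t=33: (idle)
t=34: (idle)
t=35: (idle)
t=36: (idle)
t=37: (idle)

context switches = 18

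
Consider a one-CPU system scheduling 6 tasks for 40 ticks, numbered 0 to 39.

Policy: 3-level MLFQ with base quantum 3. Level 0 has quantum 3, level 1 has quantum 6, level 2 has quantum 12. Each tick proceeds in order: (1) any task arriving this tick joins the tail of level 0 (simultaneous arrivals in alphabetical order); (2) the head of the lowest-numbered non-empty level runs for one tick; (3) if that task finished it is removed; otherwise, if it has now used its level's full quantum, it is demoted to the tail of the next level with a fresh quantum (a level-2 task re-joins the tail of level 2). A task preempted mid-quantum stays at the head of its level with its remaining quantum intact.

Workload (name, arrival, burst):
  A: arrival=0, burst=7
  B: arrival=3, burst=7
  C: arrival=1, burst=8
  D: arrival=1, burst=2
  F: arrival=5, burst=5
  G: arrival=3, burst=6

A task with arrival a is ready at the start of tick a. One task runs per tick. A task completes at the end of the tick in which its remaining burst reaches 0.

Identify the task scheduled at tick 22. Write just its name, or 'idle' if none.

t=0: L0/L1/L2 = A/-/- → run A
t=1: L0/L1/L2 = ACD/-/- → run A
t=2: L0/L1/L2 = ACD/-/- → run A
t=3: L0/L1/L2 = CDBG/A/- → run C
t=4: L0/L1/L2 = CDBG/A/- → run C
t=5: L0/L1/L2 = CDBGF/A/- → run C
t=6: L0/L1/L2 = DBGF/AC/- → run D
t=7: L0/L1/L2 = DBGF/AC/- → run D
t=8: L0/L1/L2 = BGF/AC/- → run B
t=9: L0/L1/L2 = BGF/AC/- → run B
t=10: L0/L1/L2 = BGF/AC/- → run B
t=11: L0/L1/L2 = GF/ACB/- → run G
t=12: L0/L1/L2 = GF/ACB/- → run G
t=13: L0/L1/L2 = GF/ACB/- → run G
t=14: L0/L1/L2 = F/ACBG/- → run F
t=15: L0/L1/L2 = F/ACBG/- → run F
t=16: L0/L1/L2 = F/ACBG/- → run F
t=17: L0/L1/L2 = -/ACBGF/- → run A
t=18: L0/L1/L2 = -/ACBGF/- → run A
t=19: L0/L1/L2 = -/ACBGF/- → run A
t=20: L0/L1/L2 = -/ACBGF/- → run A
t=21: L0/L1/L2 = -/CBGF/- → run C
t=22: L0/L1/L2 = -/CBGF/- → run C
t=23: L0/L1/L2 = -/CBGF/- → run C
t=24: L0/L1/L2 = -/CBGF/- → run C
t=25: L0/L1/L2 = -/CBGF/- → run C
t=26: L0/L1/L2 = -/BGF/- → run B
t=27: L0/L1/L2 = -/BGF/- → run B
t=28: L0/L1/L2 = -/BGF/- → run B
t=29: L0/L1/L2 = -/BGF/- → run B
t=30: L0/L1/L2 = -/GF/- → run G
t=31: L0/L1/L2 = -/GF/- → run G
t=32: L0/L1/L2 = -/GF/- → run G
t=33: L0/L1/L2 = -/F/- → run F
t=34: L0/L1/L2 = -/F/- → run F
t=35: (idle)
t=36: (idle)
t=37: (idle)
t=38: (idle)
t=39: (idle)

running at tick 22 = C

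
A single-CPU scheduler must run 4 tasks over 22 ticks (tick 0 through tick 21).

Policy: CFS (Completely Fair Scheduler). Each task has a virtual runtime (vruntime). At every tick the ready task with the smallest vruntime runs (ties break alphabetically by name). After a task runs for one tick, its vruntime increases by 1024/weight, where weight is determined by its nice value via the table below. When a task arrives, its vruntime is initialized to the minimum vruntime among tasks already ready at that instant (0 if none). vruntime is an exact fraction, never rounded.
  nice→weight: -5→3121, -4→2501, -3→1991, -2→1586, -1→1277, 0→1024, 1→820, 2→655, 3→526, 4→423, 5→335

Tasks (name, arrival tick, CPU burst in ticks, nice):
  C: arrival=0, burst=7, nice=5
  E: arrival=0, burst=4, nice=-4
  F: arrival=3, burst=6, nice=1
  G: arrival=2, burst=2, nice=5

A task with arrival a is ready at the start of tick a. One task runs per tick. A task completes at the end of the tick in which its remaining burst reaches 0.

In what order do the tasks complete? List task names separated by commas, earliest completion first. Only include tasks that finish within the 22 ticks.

t=0: vr[C=0 E=0] → run C
t=1: vr[C=1024/335 E=0] → run E
t=2: vr[C=1024/335 E=1024/2501 G=1024/2501] → run E
t=3: vr[C=1024/335 E=2048/2501 F=1024/2501 G=1024/2501] → run F
t=4: vr[C=1024/335 E=2048/2501 F=20736/12505 G=1024/2501] → run G
t=5: vr[C=1024/335 E=2048/2501 F=20736/12505 G=2904064/837835] → run E
t=6: vr[C=1024/335 E=3072/2501 F=20736/12505 G=2904064/837835] → run E
t=7: vr[C=1024/335 F=20736/12505 G=2904064/837835] → run F
t=8: vr[C=1024/335 F=36352/12505 G=2904064/837835] → run F
t=9: vr[C=1024/335 F=51968/12505 G=2904064/837835] → run C
t=10: vr[C=2048/335 F=51968/12505 G=2904064/837835] → run G
t=11: vr[C=2048/335 F=51968/12505] → run F
t=12: vr[C=2048/335 F=67584/12505] → run F
t=13: vr[C=2048/335 F=16640/2501] → run C
t=14: vr[C=3072/335 F=16640/2501] → run F
t=15: vr[C=3072/335] → run C
t=16: vr[C=4096/335] → run C
t=17: vr[C=1024/67] → run C
t=18: vr[C=6144/335] → run C
t=19: (idle)
t=20: (idle)
t=21: (idle)

completion order = E, G, F, C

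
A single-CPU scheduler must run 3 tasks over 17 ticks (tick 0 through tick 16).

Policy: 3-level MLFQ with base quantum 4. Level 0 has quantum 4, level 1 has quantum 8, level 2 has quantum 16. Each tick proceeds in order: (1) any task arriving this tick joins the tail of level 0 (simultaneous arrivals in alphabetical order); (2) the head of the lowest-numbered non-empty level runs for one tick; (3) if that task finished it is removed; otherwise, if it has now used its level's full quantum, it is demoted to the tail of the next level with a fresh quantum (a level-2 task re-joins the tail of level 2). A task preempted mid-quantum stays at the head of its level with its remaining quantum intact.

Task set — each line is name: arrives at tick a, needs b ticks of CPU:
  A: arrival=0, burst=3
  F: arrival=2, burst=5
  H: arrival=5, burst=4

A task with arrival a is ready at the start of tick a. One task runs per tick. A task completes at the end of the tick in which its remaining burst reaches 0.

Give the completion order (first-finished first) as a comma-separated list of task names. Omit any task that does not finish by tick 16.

t=0: L0/L1/L2 = A/-/- → run A
t=1: L0/L1/L2 = A/-/- → run A
t=2: L0/L1/L2 = AF/-/- → run A
t=3: L0/L1/L2 = F/-/- → run F
t=4: L0/L1/L2 = F/-/- → run F
t=5: L0/L1/L2 = FH/-/- → run F
t=6: L0/L1/L2 = FH/-/- → run F
t=7: L0/L1/L2 = H/F/- → run H
t=8: L0/L1/L2 = H/F/- → run H
t=9: L0/L1/L2 = H/F/- → run H
t=10: L0/L1/L2 = H/F/- → run H
t=11: L0/L1/L2 = -/F/- → run F
t=12: (idle)
t=13: (idle)
t=14: (idle)
t=15: (idle)
t=16: (idle)

completion order = A, H, F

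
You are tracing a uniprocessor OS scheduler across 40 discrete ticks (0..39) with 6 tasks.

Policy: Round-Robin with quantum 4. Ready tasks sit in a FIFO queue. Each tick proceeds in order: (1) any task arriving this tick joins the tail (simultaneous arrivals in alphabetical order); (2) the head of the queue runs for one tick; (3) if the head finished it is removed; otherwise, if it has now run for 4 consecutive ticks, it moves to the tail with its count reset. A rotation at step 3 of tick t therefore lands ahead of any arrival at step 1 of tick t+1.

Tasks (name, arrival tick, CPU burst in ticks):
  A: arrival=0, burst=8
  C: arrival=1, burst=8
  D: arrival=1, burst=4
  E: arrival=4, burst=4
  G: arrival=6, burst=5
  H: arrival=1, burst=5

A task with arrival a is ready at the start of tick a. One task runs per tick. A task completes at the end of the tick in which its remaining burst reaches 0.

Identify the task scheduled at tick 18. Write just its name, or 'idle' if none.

t=0: queue=[A] q_used=0 → run A
t=1: queue=[A,C,D,H] q_used=1 → run A
t=2: queue=[A,C,D,H] q_used=2 → run A
t=3: queue=[A,C,D,H] q_used=3 → run A
t=4: queue=[C,D,H,A,E] q_used=0 → run C
t=5: queue=[C,D,H,A,E] q_used=1 → run C
t=6: queue=[C,D,H,A,E,G] q_used=2 → run C
t=7: queue=[C,D,H,A,E,G] q_used=3 → run C
t=8: queue=[D,H,A,E,G,C] q_used=0 → run D
t=9: queue=[D,H,A,E,G,C] q_used=1 → run D
t=10: queue=[D,H,A,E,G,C] q_used=2 → run D
t=11: queue=[D,H,A,E,G,C] q_used=3 → run D
t=12: queue=[H,A,E,G,C] q_used=0 → run H
t=13: queue=[H,A,E,G,C] q_used=1 → run H
t=14: queue=[H,A,E,G,C] q_used=2 → run H
t=15: queue=[H,A,E,G,C] q_used=3 → run H
t=16: queue=[A,E,G,C,H] q_used=0 → run A
t=17: queue=[A,E,G,C,H] q_used=1 → run A
t=18: queue=[A,E,G,C,H] q_used=2 → run A
t=19: queue=[A,E,G,C,H] q_used=3 → run A
t=20: queue=[E,G,C,H] q_used=0 → run E
t=21: queue=[E,G,C,H] q_used=1 → run E
t=22: queue=[E,G,C,H] q_used=2 → run E
t=23: queue=[E,G,C,H] q_used=3 → run E
t=24: queue=[G,C,H] q_used=0 → run G
t=25: queue=[G,C,H] q_used=1 → run G
t=26: queue=[G,C,H] q_used=2 → run G
t=27: queue=[G,C,H] q_used=3 → run G
t=28: queue=[C,H,G] q_used=0 → run C
t=29: queue=[C,H,G] q_used=1 → run C
t=30: queue=[C,H,G] q_used=2 → run C
t=31: queue=[C,H,G] q_used=3 → run C
t=32: queue=[H,G] q_used=0 → run H
t=33: queue=[G] q_used=0 → run G
t=34: (idle)
t=35: (idle)
t=36: (idle)
t=37: (idle)
t=38: (idle)
t=39: (idle)

running at tick 18 = A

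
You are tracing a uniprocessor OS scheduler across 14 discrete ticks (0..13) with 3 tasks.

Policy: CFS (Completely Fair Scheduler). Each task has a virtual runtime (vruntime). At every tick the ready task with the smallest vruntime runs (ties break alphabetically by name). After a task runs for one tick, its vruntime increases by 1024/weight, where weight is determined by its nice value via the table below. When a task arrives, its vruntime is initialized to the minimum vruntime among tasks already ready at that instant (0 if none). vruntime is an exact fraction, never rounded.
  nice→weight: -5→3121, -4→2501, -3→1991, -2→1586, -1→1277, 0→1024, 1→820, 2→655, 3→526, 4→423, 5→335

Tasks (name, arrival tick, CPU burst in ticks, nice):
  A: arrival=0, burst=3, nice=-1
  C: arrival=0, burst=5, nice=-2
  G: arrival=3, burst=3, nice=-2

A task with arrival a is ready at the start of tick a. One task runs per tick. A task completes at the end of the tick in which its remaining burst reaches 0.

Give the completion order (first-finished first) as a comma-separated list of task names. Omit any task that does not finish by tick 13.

t=0: vr[A=0 C=0] → run A
t=1: vr[A=1024/1277 C=0] → run C
t=2: vr[A=1024/1277 C=512/793] → run C
t=3: vr[A=1024/1277 C=1024/793 G=1024/1277] → run A
t=4: vr[A=2048/1277 C=1024/793 G=1024/1277] → run G
t=5: vr[A=2048/1277 C=1024/793 G=1465856/1012661] → run C
t=6: vr[A=2048/1277 C=1536/793 G=1465856/1012661] → run G
t=7: vr[A=2048/1277 C=1536/793 G=2119680/1012661] → run A
t=8: vr[C=1536/793 G=2119680/1012661] → run C
t=9: vr[C=2048/793 G=2119680/1012661] → run G
t=10: vr[C=2048/793] → run C
t=11: (idle)
t=12: (idle)
t=13: (idle)

completion order = A, G, C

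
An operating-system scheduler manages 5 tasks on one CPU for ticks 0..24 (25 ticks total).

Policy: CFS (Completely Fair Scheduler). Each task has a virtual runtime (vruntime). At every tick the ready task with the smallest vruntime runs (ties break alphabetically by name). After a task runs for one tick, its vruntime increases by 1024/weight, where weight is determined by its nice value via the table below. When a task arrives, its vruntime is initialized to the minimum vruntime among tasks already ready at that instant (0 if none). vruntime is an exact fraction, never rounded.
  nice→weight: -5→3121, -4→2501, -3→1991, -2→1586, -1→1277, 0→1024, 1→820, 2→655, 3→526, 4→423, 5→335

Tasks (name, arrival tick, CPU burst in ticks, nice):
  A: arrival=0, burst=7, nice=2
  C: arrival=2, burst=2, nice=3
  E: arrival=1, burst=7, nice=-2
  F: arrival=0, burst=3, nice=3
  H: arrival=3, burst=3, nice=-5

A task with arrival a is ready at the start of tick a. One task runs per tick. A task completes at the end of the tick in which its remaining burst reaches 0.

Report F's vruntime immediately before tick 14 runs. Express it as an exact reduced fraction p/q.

t=0: vr[A=0 F=0] → run A
t=1: vr[A=1024/655 E=0 F=0] → run E
t=2: vr[A=1024/655 C=0 E=512/793 F=0] → run C
t=3: vr[A=1024/655 C=512/263 E=512/793 F=0 H=0] → run F
t=4: vr[A=1024/655 C=512/263 E=512/793 F=512/263 H=0] → run H
t=5: vr[A=1024/655 C=512/263 E=512/793 F=512/263 H=1024/3121] → run H
t=6: vr[A=1024/655 C=512/263 E=512/793 F=512/263 H=2048/3121] → run E
t=7: vr[A=1024/655 C=512/263 E=1024/793 F=512/263 H=2048/3121] → run H
t=8: vr[A=1024/655 C=512/263 E=1024/793 F=512/263] → run E
t=9: vr[A=1024/655 C=512/263 E=1536/793 F=512/263] → run A
t=10: vr[A=2048/655 C=512/263 E=1536/793 F=512/263] → run E
t=11: vr[A=2048/655 C=512/263 E=2048/793 F=512/263] → run C
t=12: vr[A=2048/655 E=2048/793 F=512/263] → run F
t=13: vr[A=2048/655 E=2048/793 F=1024/263] → run E
t=14: vr[A=2048/655 E=2560/793 F=1024/263] → run A
t=15: vr[A=3072/655 E=2560/793 F=1024/263] → run E
t=16: vr[A=3072/655 E=3072/793 F=1024/263] → run E
t=17: vr[A=3072/655 F=1024/263] → run F
t=18: vr[A=3072/655] → run A
t=19: vr[A=4096/655] → run A
t=20: vr[A=1024/131] → run A
t=21: vr[A=6144/655] → run A
t=22: (idle)
t=23: (idle)
t=24: (idle)

vruntime(F, start of tick 14) = 1024/263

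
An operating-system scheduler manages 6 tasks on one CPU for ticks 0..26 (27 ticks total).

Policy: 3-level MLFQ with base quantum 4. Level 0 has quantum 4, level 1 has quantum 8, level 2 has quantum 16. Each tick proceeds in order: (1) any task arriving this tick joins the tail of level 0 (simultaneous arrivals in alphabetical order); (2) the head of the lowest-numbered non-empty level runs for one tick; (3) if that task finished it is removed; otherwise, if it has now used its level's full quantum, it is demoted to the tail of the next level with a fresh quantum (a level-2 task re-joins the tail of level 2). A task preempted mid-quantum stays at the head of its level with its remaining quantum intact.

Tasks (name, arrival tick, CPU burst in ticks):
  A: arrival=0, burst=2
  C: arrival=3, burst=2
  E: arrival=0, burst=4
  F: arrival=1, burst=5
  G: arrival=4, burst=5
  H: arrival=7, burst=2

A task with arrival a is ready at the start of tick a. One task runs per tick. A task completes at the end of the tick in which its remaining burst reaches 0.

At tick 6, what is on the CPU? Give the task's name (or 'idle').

running at tick 6 = F

t=0: L0/L1/L2 = AE/-/- → run A
t=1: L0/L1/L2 = AEF/-/- → run A
t=2: L0/L1/L2 = EF/-/- → run E
t=3: L0/L1/L2 = EFC/-/- → run E
t=4: L0/L1/L2 = EFCG/-/- → run E
t=5: L0/L1/L2 = EFCG/-/- → run E
t=6: L0/L1/L2 = FCG/-/- → run F
t=7: L0/L1/L2 = FCGH/-/- → run F
t=8: L0/L1/L2 = FCGH/-/- → run F
t=9: L0/L1/L2 = FCGH/-/- → run F
t=10: L0/L1/L2 = CGH/F/- → run C
t=11: L0/L1/L2 = CGH/F/- → run C
t=12: L0/L1/L2 = GH/F/- → run G
t=13: L0/L1/L2 = GH/F/- → run G
t=14: L0/L1/L2 = GH/F/- → run G
t=15: L0/L1/L2 = GH/F/- → run G
t=16: L0/L1/L2 = H/FG/- → run H
t=17: L0/L1/L2 = H/FG/- → run H
t=18: L0/L1/L2 = -/FG/- → run F
t=19: L0/L1/L2 = -/G/- → run G
t=20: (idle)
t=21: (idle)
t=22: (idle)
t=23: (idle)
t=24: (idle)
t=25: (idle)
t=26: (idle)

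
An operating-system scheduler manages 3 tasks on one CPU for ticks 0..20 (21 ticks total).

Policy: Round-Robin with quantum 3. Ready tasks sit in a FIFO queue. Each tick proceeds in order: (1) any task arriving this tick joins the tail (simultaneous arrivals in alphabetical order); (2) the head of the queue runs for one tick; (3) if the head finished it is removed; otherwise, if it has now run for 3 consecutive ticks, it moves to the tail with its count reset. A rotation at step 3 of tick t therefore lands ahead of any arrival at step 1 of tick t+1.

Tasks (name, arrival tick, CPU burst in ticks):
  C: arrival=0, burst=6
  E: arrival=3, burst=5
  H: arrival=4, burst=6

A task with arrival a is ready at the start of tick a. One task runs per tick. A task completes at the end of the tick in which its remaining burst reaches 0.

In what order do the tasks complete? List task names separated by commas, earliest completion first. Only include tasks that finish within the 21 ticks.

t=0: queue=[C] q_used=0 → run C
t=1: queue=[C] q_used=1 → run C
t=2: queue=[C] q_used=2 → run C
t=3: queue=[C,E] q_used=0 → run C
t=4: queue=[C,E,H] q_used=1 → run C
t=5: queue=[C,E,H] q_used=2 → run C
t=6: queue=[E,H] q_used=0 → run E
t=7: queue=[E,H] q_used=1 → run E
t=8: queue=[E,H] q_used=2 → run E
t=9: queue=[H,E] q_used=0 → run H
t=10: queue=[H,E] q_used=1 → run H
t=11: queue=[H,E] q_used=2 → run H
t=12: queue=[E,H] q_used=0 → run E
t=13: queue=[E,H] q_used=1 → run E
t=14: queue=[H] q_used=0 → run H
t=15: queue=[H] q_used=1 → run H
t=16: queue=[H] q_used=2 → run H
t=17: (idle)
t=18: (idle)
t=19: (idle)
t=20: (idle)

completion order = C, E, H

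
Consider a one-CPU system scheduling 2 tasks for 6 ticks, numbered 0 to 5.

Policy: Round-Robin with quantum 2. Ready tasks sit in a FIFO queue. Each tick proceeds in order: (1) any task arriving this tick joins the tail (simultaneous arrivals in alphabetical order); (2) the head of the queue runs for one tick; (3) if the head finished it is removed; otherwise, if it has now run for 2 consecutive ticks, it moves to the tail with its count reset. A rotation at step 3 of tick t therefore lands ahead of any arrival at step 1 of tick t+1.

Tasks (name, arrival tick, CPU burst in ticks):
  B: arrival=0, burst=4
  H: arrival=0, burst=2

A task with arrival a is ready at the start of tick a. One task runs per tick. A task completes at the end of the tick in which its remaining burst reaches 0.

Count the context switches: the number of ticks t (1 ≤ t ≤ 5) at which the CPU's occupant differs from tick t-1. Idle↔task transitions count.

context switches = 2

t=0: queue=[B,H] q_used=0 → run B
t=1: queue=[B,H] q_used=1 → run B
t=2: queue=[H,B] q_used=0 → run H
t=3: queue=[H,B] q_used=1 → run H
t=4: queue=[B] q_used=0 → run B
t=5: queue=[B] q_used=1 → run B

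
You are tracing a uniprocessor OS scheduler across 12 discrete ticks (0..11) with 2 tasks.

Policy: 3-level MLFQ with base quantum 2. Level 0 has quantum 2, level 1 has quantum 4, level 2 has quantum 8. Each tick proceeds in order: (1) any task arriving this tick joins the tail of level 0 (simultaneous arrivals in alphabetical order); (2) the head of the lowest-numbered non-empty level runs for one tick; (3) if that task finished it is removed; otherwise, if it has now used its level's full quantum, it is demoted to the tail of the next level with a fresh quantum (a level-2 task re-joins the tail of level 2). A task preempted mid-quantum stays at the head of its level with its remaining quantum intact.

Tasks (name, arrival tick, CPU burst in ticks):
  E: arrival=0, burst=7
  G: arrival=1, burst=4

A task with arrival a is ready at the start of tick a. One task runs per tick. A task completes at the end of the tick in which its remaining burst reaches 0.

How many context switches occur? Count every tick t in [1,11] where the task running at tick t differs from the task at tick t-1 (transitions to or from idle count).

t=0: L0/L1/L2 = E/-/- → run E
t=1: L0/L1/L2 = EG/-/- → run E
t=2: L0/L1/L2 = G/E/- → run G
t=3: L0/L1/L2 = G/E/- → run G
t=4: L0/L1/L2 = -/EG/- → run E
t=5: L0/L1/L2 = -/EG/- → run E
t=6: L0/L1/L2 = -/EG/- → run E
t=7: L0/L1/L2 = -/EG/- → run E
t=8: L0/L1/L2 = -/G/E → run G
t=9: L0/L1/L2 = -/G/E → run G
t=10: L0/L1/L2 = -/-/E → run E
t=11: (idle)

context switches = 5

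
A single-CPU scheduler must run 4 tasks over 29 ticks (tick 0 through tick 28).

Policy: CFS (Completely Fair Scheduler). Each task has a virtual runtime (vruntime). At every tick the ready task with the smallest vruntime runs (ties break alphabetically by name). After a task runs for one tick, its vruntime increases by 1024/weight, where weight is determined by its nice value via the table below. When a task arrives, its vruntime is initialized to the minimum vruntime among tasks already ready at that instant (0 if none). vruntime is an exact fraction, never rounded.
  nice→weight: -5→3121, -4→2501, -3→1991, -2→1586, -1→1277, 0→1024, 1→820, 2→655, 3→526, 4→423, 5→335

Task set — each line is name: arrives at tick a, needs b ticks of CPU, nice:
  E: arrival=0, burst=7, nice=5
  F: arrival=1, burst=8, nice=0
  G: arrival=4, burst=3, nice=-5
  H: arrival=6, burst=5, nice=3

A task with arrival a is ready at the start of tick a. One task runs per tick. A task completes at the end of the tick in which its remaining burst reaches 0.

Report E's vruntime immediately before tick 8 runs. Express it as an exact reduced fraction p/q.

t=0: vr[E=0] → run E
t=1: vr[E=1024/335 F=1024/335] → run E
t=2: vr[E=2048/335 F=1024/335] → run F
t=3: vr[E=2048/335 F=1359/335] → run F
t=4: vr[E=2048/335 F=1694/335 G=1694/335] → run F
t=5: vr[E=2048/335 F=2029/335 G=1694/335] → run G
t=6: vr[E=2048/335 F=2029/335 G=5630014/1045535 H=5630014/1045535] → run G
t=7: vr[E=2048/335 F=2029/335 G=5973054/1045535 H=5630014/1045535] → run H
t=8: vr[E=2048/335 F=2029/335 G=5973054/1045535 H=2016007602/274975705] → run G
t=9: vr[E=2048/335 F=2029/335 H=2016007602/274975705] → run F
t=10: vr[E=2048/335 F=2364/335 H=2016007602/274975705] → run E
t=11: vr[E=3072/335 F=2364/335 H=2016007602/274975705] → run F
t=12: vr[E=3072/335 F=2699/335 H=2016007602/274975705] → run H
t=13: vr[E=3072/335 F=2699/335 H=2551321522/274975705] → run F
t=14: vr[E=3072/335 F=3034/335 H=2551321522/274975705] → run F
t=15: vr[E=3072/335 F=3369/335 H=2551321522/274975705] → run E
t=16: vr[E=4096/335 F=3369/335 H=2551321522/274975705] → run H
t=17: vr[E=4096/335 F=3369/335 H=3086635442/274975705] → run F
t=18: vr[E=4096/335 H=3086635442/274975705] → run H
t=19: vr[E=4096/335 H=3621949362/274975705] → run E
t=20: vr[E=1024/67 H=3621949362/274975705] → run H
t=21: vr[E=1024/67] → run E
t=22: vr[E=6144/335] → run E
t=23: (idle)
t=24: (idle)
t=25: (idle)
t=26: (idle)
t=27: (idle)
t=28: (idle)

vruntime(E, start of tick 8) = 2048/335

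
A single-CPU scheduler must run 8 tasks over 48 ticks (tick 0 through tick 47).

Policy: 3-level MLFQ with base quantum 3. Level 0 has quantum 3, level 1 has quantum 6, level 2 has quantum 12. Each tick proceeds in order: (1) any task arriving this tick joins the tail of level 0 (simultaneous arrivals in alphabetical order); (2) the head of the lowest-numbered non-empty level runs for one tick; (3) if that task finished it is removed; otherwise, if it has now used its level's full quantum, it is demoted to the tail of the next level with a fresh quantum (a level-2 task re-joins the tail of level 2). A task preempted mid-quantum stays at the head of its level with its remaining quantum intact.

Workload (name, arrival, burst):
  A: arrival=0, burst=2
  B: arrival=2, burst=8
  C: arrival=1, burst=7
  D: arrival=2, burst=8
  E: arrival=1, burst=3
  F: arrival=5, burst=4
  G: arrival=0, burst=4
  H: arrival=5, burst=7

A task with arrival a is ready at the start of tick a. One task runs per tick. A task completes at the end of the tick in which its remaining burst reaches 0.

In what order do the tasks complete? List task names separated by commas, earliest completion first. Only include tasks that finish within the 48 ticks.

completion order = A, E, G, C, B, D, F, H

t=0: L0/L1/L2 = AG/-/- → run A
t=1: L0/L1/L2 = AGCE/-/- → run A
t=2: L0/L1/L2 = GCEBD/-/- → run G
t=3: L0/L1/L2 = GCEBD/-/- → run G
t=4: L0/L1/L2 = GCEBD/-/- → run G
t=5: L0/L1/L2 = CEBDFH/G/- → run C
t=6: L0/L1/L2 = CEBDFH/G/- → run C
t=7: L0/L1/L2 = CEBDFH/G/- → run C
t=8: L0/L1/L2 = EBDFH/GC/- → run E
t=9: L0/L1/L2 = EBDFH/GC/- → run E
t=10: L0/L1/L2 = EBDFH/GC/- → run E
t=11: L0/L1/L2 = BDFH/GC/- → run B
t=12: L0/L1/L2 = BDFH/GC/- → run B
t=13: L0/L1/L2 = BDFH/GC/- → run B
t=14: L0/L1/L2 = DFH/GCB/- → run D
t=15: L0/L1/L2 = DFH/GCB/- → run D
t=16: L0/L1/L2 = DFH/GCB/- → run D
t=17: L0/L1/L2 = FH/GCBD/- → run F
t=18: L0/L1/L2 = FH/GCBD/- → run F
t=19: L0/L1/L2 = FH/GCBD/- → run F
t=20: L0/L1/L2 = H/GCBDF/- → run H
t=21: L0/L1/L2 = H/GCBDF/- → run H
t=22: L0/L1/L2 = H/GCBDF/- → run H
t=23: L0/L1/L2 = -/GCBDFH/- → run G
t=24: L0/L1/L2 = -/CBDFH/- → run C
t=25: L0/L1/L2 = -/CBDFH/- → run C
t=26: L0/L1/L2 = -/CBDFH/- → run C
t=27: L0/L1/L2 = -/CBDFH/- → run C
t=28: L0/L1/L2 = -/BDFH/- → run B
t=29: L0/L1/L2 = -/BDFH/- → run B
t=30: L0/L1/L2 = -/BDFH/- → run B
t=31: L0/L1/L2 = -/BDFH/- → run B
t=32: L0/L1/L2 = -/BDFH/- → run B
t=33: L0/L1/L2 = -/DFH/- → run D
t=34: L0/L1/L2 = -/DFH/- → run D
t=35: L0/L1/L2 = -/DFH/- → run D
t=36: L0/L1/L2 = -/DFH/- → run D
t=37: L0/L1/L2 = -/DFH/- → run D
t=38: L0/L1/L2 = -/FH/- → run F
t=39: L0/L1/L2 = -/H/- → run H
t=40: L0/L1/L2 = -/H/- → run H
t=41: L0/L1/L2 = -/H/- → run H
t=42: L0/L1/L2 = -/H/- → run H
t=43: (idle)
t=44: (idle)
t=45: (idle)
t=46: (idle)
t=47: (idle)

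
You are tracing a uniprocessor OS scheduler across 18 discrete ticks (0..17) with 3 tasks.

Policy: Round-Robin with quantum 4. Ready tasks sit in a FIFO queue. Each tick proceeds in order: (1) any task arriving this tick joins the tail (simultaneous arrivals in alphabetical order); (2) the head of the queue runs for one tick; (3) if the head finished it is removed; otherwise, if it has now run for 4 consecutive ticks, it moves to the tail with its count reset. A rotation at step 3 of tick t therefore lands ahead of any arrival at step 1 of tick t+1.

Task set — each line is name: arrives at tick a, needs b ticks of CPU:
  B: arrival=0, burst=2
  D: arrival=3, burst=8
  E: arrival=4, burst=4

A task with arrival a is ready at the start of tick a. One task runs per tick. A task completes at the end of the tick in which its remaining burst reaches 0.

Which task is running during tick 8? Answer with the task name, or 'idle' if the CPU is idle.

running at tick 8 = E

t=0: queue=[B] q_used=0 → run B
t=1: queue=[B] q_used=1 → run B
t=2: (idle)
t=3: queue=[D] q_used=0 → run D
t=4: queue=[D,E] q_used=1 → run D
t=5: queue=[D,E] q_used=2 → run D
t=6: queue=[D,E] q_used=3 → run D
t=7: queue=[E,D] q_used=0 → run E
t=8: queue=[E,D] q_used=1 → run E
t=9: queue=[E,D] q_used=2 → run E
t=10: queue=[E,D] q_used=3 → run E
t=11: queue=[D] q_used=0 → run D
t=12: queue=[D] q_used=1 → run D
t=13: queue=[D] q_used=2 → run D
t=14: queue=[D] q_used=3 → run D
t=15: (idle)
t=16: (idle)
t=17: (idle)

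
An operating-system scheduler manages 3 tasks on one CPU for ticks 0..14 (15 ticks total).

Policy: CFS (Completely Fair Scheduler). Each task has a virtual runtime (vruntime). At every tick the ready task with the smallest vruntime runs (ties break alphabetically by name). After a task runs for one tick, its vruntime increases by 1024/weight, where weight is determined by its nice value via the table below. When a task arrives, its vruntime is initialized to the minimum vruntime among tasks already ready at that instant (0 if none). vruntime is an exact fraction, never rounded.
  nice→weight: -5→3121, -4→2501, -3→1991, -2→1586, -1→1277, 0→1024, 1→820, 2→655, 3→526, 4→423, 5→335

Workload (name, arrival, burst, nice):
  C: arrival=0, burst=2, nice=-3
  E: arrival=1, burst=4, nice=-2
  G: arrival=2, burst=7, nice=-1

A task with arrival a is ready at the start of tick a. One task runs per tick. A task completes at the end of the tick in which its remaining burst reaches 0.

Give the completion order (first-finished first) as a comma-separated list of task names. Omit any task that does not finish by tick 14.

t=0: vr[C=0] → run C
t=1: vr[C=1024/1991 E=1024/1991] → run C
t=2: vr[E=1024/1991 G=1024/1991] → run E
t=3: vr[E=1831424/1578863 G=1024/1991] → run G
t=4: vr[E=1831424/1578863 G=3346432/2542507] → run E
t=5: vr[E=2850816/1578863 G=3346432/2542507] → run G
t=6: vr[E=2850816/1578863 G=5385216/2542507] → run E
t=7: vr[E=3870208/1578863 G=5385216/2542507] → run G
t=8: vr[E=3870208/1578863 G=7424000/2542507] → run E
t=9: vr[G=7424000/2542507] → run G
t=10: vr[G=9462784/2542507] → run G
t=11: vr[G=11501568/2542507] → run G
t=12: vr[G=13540352/2542507] → run G
t=13: (idle)
t=14: (idle)

completion order = C, E, G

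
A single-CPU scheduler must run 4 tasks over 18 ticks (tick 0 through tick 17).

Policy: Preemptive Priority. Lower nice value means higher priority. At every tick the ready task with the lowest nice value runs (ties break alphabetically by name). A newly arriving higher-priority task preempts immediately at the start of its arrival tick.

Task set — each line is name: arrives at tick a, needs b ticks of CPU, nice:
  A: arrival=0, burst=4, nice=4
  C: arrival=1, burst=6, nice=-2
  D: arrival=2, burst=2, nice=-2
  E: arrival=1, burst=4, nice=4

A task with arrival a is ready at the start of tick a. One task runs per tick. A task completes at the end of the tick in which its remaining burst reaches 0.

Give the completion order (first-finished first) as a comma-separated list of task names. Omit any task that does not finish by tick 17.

completion order = C, D, A, E

t=0: ready={A} → run A
t=1: ready={A,C,E} → run C
t=2: ready={A,C,D,E} → run C
t=3: ready={A,C,D,E} → run C
t=4: ready={A,C,D,E} → run C
t=5: ready={A,C,D,E} → run C
t=6: ready={A,C,D,E} → run C
t=7: ready={A,D,E} → run D
t=8: ready={A,D,E} → run D
t=9: ready={A,E} → run A
t=10: ready={A,E} → run A
t=11: ready={A,E} → run A
t=12: ready={E} → run E
t=13: ready={E} → run E
t=14: ready={E} → run E
t=15: ready={E} → run E
t=16: (idle)
t=17: (idle)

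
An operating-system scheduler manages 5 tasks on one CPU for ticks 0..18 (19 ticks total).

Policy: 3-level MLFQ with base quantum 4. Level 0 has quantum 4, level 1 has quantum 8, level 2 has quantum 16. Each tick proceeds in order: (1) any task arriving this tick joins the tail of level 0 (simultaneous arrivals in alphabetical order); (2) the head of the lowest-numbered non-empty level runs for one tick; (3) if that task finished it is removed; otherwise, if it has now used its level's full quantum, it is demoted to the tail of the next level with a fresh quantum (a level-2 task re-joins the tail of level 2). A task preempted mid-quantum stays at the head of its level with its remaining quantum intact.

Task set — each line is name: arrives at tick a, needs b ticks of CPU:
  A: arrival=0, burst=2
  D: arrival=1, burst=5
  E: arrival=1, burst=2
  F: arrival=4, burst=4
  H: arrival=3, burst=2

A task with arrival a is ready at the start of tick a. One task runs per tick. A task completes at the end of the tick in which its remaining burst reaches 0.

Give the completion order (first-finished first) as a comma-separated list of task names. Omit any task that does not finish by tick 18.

t=0: L0/L1/L2 = A/-/- → run A
t=1: L0/L1/L2 = ADE/-/- → run A
t=2: L0/L1/L2 = DE/-/- → run D
t=3: L0/L1/L2 = DEH/-/- → run D
t=4: L0/L1/L2 = DEHF/-/- → run D
t=5: L0/L1/L2 = DEHF/-/- → run D
t=6: L0/L1/L2 = EHF/D/- → run E
t=7: L0/L1/L2 = EHF/D/- → run E
t=8: L0/L1/L2 = HF/D/- → run H
t=9: L0/L1/L2 = HF/D/- → run H
t=10: L0/L1/L2 = F/D/- → run F
t=11: L0/L1/L2 = F/D/- → run F
t=12: L0/L1/L2 = F/D/- → run F
t=13: L0/L1/L2 = F/D/- → run F
t=14: L0/L1/L2 = -/D/- → run D
t=15: (idle)
t=16: (idle)
t=17: (idle)
t=18: (idle)

completion order = A, E, H, F, D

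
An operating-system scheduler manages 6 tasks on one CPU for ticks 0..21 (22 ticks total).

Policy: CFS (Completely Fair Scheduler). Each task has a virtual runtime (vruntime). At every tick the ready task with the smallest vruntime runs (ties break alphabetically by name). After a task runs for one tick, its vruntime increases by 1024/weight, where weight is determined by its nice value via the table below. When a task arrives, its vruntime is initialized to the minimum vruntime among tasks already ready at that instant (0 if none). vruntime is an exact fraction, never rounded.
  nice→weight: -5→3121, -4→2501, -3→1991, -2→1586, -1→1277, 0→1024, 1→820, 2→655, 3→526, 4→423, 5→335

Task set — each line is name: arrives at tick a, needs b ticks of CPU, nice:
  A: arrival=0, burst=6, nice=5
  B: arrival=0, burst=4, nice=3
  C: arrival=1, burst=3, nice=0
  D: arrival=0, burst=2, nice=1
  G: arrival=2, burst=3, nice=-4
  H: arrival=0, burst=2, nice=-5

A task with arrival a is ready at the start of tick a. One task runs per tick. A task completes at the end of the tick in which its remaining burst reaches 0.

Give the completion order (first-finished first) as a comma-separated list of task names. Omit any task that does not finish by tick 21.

t=0: vr[A=0 B=0 D=0 H=0] → run A
t=1: vr[A=1024/335 B=0 C=0 D=0 H=0] → run B
t=2: vr[A=1024/335 B=512/263 C=0 D=0 G=0 H=0] → run C
t=3: vr[A=1024/335 B=512/263 C=1 D=0 G=0 H=0] → run D
t=4: vr[A=1024/335 B=512/263 C=1 D=256/205 G=0 H=0] → run G
t=5: vr[A=1024/335 B=512/263 C=1 D=256/205 G=1024/2501 H=0] → run H
t=6: vr[A=1024/335 B=512/263 C=1 D=256/205 G=1024/2501 H=1024/3121] → run H
t=7: vr[A=1024/335 B=512/263 C=1 D=256/205 G=1024/2501] → run G
t=8: vr[A=1024/335 B=512/263 C=1 D=256/205 G=2048/2501] → run G
t=9: vr[A=1024/335 B=512/263 C=1 D=256/205] → run C
t=10: vr[A=1024/335 B=512/263 C=2 D=256/205] → run D
t=11: vr[A=1024/335 B=512/263 C=2] → run B
t=12: vr[A=1024/335 B=1024/263 C=2] → run C
t=13: vr[A=1024/335 B=1024/263] → run A
t=14: vr[A=2048/335 B=1024/263] → run B
t=15: vr[A=2048/335 B=1536/263] → run B
t=16: vr[A=2048/335] → run A
t=17: vr[A=3072/335] → run A
t=18: vr[A=4096/335] → run A
t=19: vr[A=1024/67] → run A
t=20: (idle)
t=21: (idle)

completion order = H, G, D, C, B, A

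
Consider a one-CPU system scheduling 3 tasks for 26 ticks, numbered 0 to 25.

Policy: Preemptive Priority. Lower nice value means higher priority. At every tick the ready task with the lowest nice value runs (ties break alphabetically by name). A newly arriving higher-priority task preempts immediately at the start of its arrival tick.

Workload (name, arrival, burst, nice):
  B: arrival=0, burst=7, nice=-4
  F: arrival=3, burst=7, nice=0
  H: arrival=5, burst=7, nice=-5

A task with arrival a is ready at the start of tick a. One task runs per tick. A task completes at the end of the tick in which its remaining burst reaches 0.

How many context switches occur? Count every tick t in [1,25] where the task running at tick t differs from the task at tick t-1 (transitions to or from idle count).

context switches = 4

t=0: ready={B} → run B
t=1: ready={B} → run B
t=2: ready={B} → run B
t=3: ready={B,F} → run B
t=4: ready={B,F} → run B
t=5: ready={B,F,H} → run H
t=6: ready={B,F,H} → run H
t=7: ready={B,F,H} → run H
t=8: ready={B,F,H} → run H
t=9: ready={B,F,H} → run H
t=10: ready={B,F,H} → run H
t=11: ready={B,F,H} → run H
t=12: ready={B,F} → run B
t=13: ready={B,F} → run B
t=14: ready={F} → run F
t=15: ready={F} → run F
t=16: ready={F} → run F
t=17: ready={F} → run F
t=18: ready={F} → run F
t=19: ready={F} → run F
t=20: ready={F} → run F
t=21: (idle)
t=22: (idle)
t=23: (idle)
t=24: (idle)
t=25: (idle)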